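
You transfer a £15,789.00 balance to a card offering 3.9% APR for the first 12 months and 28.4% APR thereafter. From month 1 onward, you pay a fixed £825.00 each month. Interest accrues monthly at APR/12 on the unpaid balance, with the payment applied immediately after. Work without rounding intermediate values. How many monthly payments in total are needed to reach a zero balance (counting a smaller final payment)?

Promo months 1–12 at r₀ = 3.9%/12 = 0.00325; months 13+ at r₁ = 28.4%/12 = 0.0236667.
After month 12: iterate B ← B·(1+r₀) − £825.00 for 12 months → £6,337.00.
Then at r₁ with £825.00/mo: n₂ = −ln(1 − r₁·B/P)/ln(1+r₁) ≈ 8.58 → 9 more payments.

21 payments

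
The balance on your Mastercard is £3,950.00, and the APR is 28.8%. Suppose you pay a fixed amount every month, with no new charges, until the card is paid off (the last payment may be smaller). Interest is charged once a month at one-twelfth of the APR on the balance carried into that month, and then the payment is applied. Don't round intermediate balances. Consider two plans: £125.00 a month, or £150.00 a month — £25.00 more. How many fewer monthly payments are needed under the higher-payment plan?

17 fewer payments

Monthly rate r = 28.8%/12 = 2.4% = 0.024.
At £125.00/mo: n = ⌈−ln(1 − rB₀/P)/ln(1+r)⌉ = 60 payments (last £111.86); total interest = total paid − £3,950.00 = £3,536.86.
At £150.00/mo: 43 payments (last £22.86); total interest £2,372.86.
Payments saved = 60 − 43 = 17.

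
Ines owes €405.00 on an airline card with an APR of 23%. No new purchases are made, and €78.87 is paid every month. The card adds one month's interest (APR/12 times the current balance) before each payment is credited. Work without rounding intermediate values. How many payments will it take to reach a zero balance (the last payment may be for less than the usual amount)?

6 months

Monthly rate r = 23%/12 = 1.91667% = 0.0191667.
Recurrence: B ← B·(1+r) − €78.87.
Month 1: interest €7.76; balance after payment €333.89.
Month 2: interest €6.40; balance after payment €261.42.
Month 3: interest €5.01; balance after payment €187.56.
Month 4: interest €3.59; balance after payment €112.29.
Month 5: interest €2.15; balance after payment €35.57.
Month 6: interest €0.68; balance after payment €0.00.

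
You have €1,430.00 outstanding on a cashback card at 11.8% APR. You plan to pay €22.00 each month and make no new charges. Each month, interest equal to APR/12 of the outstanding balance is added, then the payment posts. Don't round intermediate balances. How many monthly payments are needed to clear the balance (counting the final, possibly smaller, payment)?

105 payments

Monthly rate r = 11.8%/12 = 0.983333% = 0.00983333.
Recurrence: B ← B·(1+r) − €22.00.
Month 1: interest €14.06; balance after payment €1,422.06.
Month 2: interest €13.98; balance after payment €1,414.05.
Closed form: n = −ln(1 − rB₀/P)/ln(1+r) = −ln(0.36083)/ln(1.00983) ≈ 104.170, so the balance reaches zero during payment 105.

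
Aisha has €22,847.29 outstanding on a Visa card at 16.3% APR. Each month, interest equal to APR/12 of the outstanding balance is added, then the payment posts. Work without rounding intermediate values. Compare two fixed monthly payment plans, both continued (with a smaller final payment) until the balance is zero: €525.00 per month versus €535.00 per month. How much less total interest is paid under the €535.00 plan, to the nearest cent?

Monthly rate r = 16.3%/12 = 1.35833% = 0.0135833.
At €525.00/mo: n = ⌈−ln(1 − rB₀/P)/ln(1+r)⌉ = 67 payments (last €152.02); total interest = total paid − €22,847.29 = €11,954.73.
At €535.00/mo: 65 payments (last €167.60); total interest €11,560.31.
Interest saved = €11,954.73 − €11,560.31 = €394.42.

€394.42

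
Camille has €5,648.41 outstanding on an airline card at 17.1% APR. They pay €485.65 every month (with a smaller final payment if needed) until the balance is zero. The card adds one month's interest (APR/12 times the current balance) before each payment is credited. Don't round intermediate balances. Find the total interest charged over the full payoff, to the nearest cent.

€571.64

Monthly rate r = 17.1%/12 = 1.425% = 0.01425.
Payoff takes n = ⌈−ln(1 − rB₀/P)/ln(1+r)⌉ = ⌈12.807⌉ = 13 payments; the last is €392.25.
Total paid = 12·€485.65 + €392.25 = €6,220.05.
Total interest = total paid − principal = €6,220.05 − €5,648.41 = €571.64.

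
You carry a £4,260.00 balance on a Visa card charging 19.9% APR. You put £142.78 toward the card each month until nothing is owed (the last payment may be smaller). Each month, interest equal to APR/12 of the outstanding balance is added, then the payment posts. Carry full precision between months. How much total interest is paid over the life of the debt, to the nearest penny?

Monthly rate r = 19.9%/12 = 1.65833% = 0.0165833.
Payoff takes n = ⌈−ln(1 − rB₀/P)/ln(1+r)⌉ = ⌈41.512⌉ = 42 payments; the last is £73.43.
Total paid = 41·£142.78 + £73.43 = £5,927.41.
Total interest = total paid − principal = £5,927.41 − £4,260.00 = £1,667.41.

£1,667.41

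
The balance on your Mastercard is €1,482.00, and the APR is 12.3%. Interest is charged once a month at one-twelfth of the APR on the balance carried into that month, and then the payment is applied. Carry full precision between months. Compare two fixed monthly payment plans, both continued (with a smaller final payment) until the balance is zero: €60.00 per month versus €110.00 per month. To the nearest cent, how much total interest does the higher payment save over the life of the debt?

€114.50

Monthly rate r = 12.3%/12 = 1.025% = 0.01025.
At €60.00/mo: n = ⌈−ln(1 − rB₀/P)/ln(1+r)⌉ = 29 payments (last €37.64); total interest = total paid − €1,482.00 = €235.64.
At €110.00/mo: 15 payments (last €63.14); total interest €121.14.
Interest saved = €235.64 − €121.14 = €114.50.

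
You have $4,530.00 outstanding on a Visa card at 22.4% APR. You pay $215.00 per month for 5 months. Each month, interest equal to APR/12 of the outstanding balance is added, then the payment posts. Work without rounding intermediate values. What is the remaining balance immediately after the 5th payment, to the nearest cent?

$3,852.99

Monthly rate r = 22.4%/12 = 1.86667% = 0.0186667.
Each month: B ← B·(1+r) − $215.00.
Month 1: interest $84.56; balance after payment $4,399.56.
Month 2: interest $82.13; balance after payment $4,266.69.
Month 3: interest $79.64; balance after payment $4,131.33.
Month 4: interest $77.12; balance after payment $3,993.45.
Month 5: interest $74.54; balance after payment $3,852.99.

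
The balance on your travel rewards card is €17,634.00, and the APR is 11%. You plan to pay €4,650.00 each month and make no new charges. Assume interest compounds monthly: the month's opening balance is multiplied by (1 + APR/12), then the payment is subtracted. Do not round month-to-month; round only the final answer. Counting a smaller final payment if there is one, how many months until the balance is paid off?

4 payments

Monthly rate r = 11%/12 = 0.916667% = 0.00916667.
Recurrence: B ← B·(1+r) − €4,650.00.
Month 1: interest €161.65; balance after payment €13,145.65.
Month 2: interest €120.50; balance after payment €8,616.15.
Month 3: interest €78.98; balance after payment €4,045.13.
Month 4: interest €37.08; balance after payment €0.00.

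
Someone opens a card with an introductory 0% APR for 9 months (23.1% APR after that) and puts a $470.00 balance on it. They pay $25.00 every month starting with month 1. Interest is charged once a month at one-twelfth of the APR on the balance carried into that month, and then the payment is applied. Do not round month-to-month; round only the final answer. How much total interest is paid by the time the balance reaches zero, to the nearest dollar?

$29

Promo months 1–9 at r₀ = 0%/12 = 0; months 10+ at r₁ = 23.1%/12 = 0.01925.
After month 9 (no interest yet): B = $470.00 − 9·$25.00 = $245.00.
Then at r₁ with $25.00/mo: n₂ = −ln(1 − r₁·B/P)/ln(1+r₁) ≈ 10.96 → 11 more payments.
Total paid = 19·$25.00 + $24.11 = $499.11; interest = $499.11 − $470.00 = $29.11.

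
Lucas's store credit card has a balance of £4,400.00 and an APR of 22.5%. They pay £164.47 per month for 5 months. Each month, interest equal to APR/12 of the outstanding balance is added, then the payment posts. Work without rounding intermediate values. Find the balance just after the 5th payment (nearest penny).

£3,974.49

Monthly rate r = 22.5%/12 = 1.875% = 0.01875.
Each month: B ← B·(1+r) − £164.47.
Month 1: interest £82.50; balance after payment £4,318.03.
Month 2: interest £80.96; balance after payment £4,234.52.
Month 3: interest £79.40; balance after payment £4,149.45.
Month 4: interest £77.80; balance after payment £4,062.78.
Month 5: interest £76.18; balance after payment £3,974.49.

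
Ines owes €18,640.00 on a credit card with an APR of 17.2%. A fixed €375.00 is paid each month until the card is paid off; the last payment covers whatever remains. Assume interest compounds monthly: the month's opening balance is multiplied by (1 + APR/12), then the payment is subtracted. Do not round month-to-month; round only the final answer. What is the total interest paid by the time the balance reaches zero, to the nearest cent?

Monthly rate r = 17.2%/12 = 1.43333% = 0.0143333.
Payoff takes n = ⌈−ln(1 − rB₀/P)/ln(1+r)⌉ = ⌈87.580⌉ = 88 payments; the last is €218.12.
Total paid = 87·€375.00 + €218.12 = €32,843.12.
Total interest = total paid − principal = €32,843.12 − €18,640.00 = €14,203.12.

€14,203.12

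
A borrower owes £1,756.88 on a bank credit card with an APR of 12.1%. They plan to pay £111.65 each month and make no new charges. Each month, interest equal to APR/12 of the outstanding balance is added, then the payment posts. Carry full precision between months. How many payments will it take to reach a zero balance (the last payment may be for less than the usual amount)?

Monthly rate r = 12.1%/12 = 1.00833% = 0.0100833.
Recurrence: B ← B·(1+r) − £111.65.
Month 1: interest £17.72; balance after payment £1,662.95.
Month 2: interest £16.77; balance after payment £1,568.06.
Closed form: n = −ln(1 − rB₀/P)/ln(1+r) = −ln(0.84133)/ln(1.01008) ≈ 17.220, so the balance reaches zero during payment 18.

18 months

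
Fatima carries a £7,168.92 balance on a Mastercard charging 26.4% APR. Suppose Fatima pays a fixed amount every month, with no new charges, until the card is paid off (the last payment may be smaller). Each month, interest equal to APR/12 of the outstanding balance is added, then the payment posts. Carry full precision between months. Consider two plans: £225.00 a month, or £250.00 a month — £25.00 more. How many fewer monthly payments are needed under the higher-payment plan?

Monthly rate r = 26.4%/12 = 2.2% = 0.022.
At £225.00/mo: n = ⌈−ln(1 − rB₀/P)/ln(1+r)⌉ = 56 payments (last £107.10); total interest = total paid − £7,168.92 = £5,313.18.
At £250.00/mo: 46 payments (last £199.48); total interest £4,280.56.
Payments saved = 56 − 46 = 10.

10 fewer payments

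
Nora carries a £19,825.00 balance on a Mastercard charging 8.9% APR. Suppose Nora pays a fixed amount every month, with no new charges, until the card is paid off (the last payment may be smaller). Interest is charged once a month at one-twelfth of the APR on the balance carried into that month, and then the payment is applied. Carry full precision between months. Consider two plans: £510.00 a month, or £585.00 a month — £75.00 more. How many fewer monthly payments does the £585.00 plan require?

Monthly rate r = 8.9%/12 = 0.741667% = 0.00741667.
At £510.00/mo: n = ⌈−ln(1 − rB₀/P)/ln(1+r)⌉ = 47 payments (last £13.70); total interest = total paid − £19,825.00 = £3,648.70.
At £585.00/mo: 40 payments (last £102.53); total interest £3,092.53.
Payments saved = 47 − 40 = 7.

7 fewer payments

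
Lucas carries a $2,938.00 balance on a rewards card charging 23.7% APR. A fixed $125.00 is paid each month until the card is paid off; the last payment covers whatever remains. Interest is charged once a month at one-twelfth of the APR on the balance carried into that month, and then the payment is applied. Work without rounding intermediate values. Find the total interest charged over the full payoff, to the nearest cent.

Monthly rate r = 23.7%/12 = 1.975% = 0.01975.
Payoff takes n = ⌈−ln(1 − rB₀/P)/ln(1+r)⌉ = ⌈31.906⌉ = 32 payments; the last is $113.36.
Total paid = 31·$125.00 + $113.36 = $3,988.36.
Total interest = total paid − principal = $3,988.36 − $2,938.00 = $1,050.36.

$1,050.36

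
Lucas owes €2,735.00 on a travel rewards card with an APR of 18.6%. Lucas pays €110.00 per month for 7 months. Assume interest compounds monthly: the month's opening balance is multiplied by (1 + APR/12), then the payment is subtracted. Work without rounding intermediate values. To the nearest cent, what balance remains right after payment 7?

€2,239.16

Monthly rate r = 18.6%/12 = 1.55% = 0.0155.
Each month: B ← B·(1+r) − €110.00.
Month 1: interest €42.39; balance after payment €2,667.39.
Month 2: interest €41.34; balance after payment €2,598.74.
Month 3: interest €40.28; balance after payment €2,529.02.
Month 4: interest €39.20; balance after payment €2,458.22.
Month 5: interest €38.10; balance after payment €2,386.32.
Month 6: interest €36.99; balance after payment €2,313.31.
Month 7: interest €35.86; balance after payment €2,239.16.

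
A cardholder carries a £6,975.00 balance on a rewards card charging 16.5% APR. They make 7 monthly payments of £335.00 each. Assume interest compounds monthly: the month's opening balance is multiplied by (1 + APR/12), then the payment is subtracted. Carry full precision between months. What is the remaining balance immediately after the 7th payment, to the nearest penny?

Monthly rate r = 16.5%/12 = 1.375% = 0.01375.
Each month: B ← B·(1+r) − £335.00.
Month 1: interest £95.91; balance after payment £6,735.91.
Month 2: interest £92.62; balance after payment £6,493.52.
Month 3: interest £89.29; balance after payment £6,247.81.
Month 4: interest £85.91; balance after payment £5,998.72.
Month 5: interest £82.48; balance after payment £5,746.20.
Month 6: interest £79.01; balance after payment £5,490.21.
Month 7: interest £75.49; balance after payment £5,230.70.

£5,230.70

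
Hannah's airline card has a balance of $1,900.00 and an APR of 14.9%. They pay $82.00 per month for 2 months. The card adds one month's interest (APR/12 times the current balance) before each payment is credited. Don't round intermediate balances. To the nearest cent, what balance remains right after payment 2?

$1,782.46

Monthly rate r = 14.9%/12 = 1.24167% = 0.0124167.
Each month: B ← B·(1+r) − $82.00.
Month 1: interest $23.59; balance after payment $1,841.59.
Month 2: interest $22.87; balance after payment $1,782.46.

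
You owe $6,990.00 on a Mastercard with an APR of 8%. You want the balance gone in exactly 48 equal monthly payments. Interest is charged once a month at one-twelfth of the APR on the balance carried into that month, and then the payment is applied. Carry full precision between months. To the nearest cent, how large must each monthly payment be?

$170.65

Monthly rate r = 8%/12 = 0.666667% = 0.00666667.
Level-payment amortization: P = B₀·r / (1 − (1+r)^(−n)) = 6990.00·0.00666667 / (1 − 1.00667^(−48)).
Denominator 1 − (1+r)^(−48) = 0.27307942.
P = 46.6 / 0.27307942 ≈ 170.65.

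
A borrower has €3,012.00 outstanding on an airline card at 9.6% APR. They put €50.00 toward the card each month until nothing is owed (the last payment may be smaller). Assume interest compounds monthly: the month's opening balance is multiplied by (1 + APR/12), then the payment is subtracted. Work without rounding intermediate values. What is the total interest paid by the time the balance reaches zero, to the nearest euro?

€1,115

Monthly rate r = 9.6%/12 = 0.8% = 0.008.
Payoff takes n = ⌈−ln(1 − rB₀/P)/ln(1+r)⌉ = ⌈82.532⌉ = 83 payments; the last is €26.63.
Total paid = 82·€50.00 + €26.63 = €4,126.63.
Total interest = total paid − principal = €4,126.63 − €3,012.00 = €1,114.63.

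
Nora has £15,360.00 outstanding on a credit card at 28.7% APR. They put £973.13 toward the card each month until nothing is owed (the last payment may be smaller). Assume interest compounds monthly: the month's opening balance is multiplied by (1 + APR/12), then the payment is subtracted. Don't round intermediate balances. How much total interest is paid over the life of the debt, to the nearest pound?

£4,157

Monthly rate r = 28.7%/12 = 2.39167% = 0.0239167.
Payoff takes n = ⌈−ln(1 − rB₀/P)/ln(1+r)⌉ = ⌈20.056⌉ = 21 payments; the last is £54.73.
Total paid = 20·£973.13 + £54.73 = £19,517.33.
Total interest = total paid − principal = £19,517.33 − £15,360.00 = £4,157.33.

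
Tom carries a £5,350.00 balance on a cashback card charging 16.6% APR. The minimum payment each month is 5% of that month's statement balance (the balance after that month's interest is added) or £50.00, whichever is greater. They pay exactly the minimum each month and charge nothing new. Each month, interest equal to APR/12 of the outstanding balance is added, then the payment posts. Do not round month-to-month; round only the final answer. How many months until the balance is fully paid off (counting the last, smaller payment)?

Monthly rate r = 16.6%/12 = 1.38333% = 0.0138333.
While 5% of the post-interest balance exceeds £50.00, each month B ← (B·(1+r))·(1 − 0.05), i.e. B shrinks by the factor (1+r)·0.95 = 0.96314.
This holds for months 1–46. Entering month 47 the balance is £950.83; 5% of the post-interest balance is now below £50.00, so the flat £50.00 minimum applies from here.
From month 47 a fixed £50.00 at rate r clears £950.83 in 23 more payments. Total: 46 + 23 = 69 months.

69 months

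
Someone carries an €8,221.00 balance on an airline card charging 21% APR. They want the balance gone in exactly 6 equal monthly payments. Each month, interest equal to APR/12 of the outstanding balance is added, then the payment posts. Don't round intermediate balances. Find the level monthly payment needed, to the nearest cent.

Monthly rate r = 21%/12 = 1.75% = 0.0175.
Level-payment amortization: P = B₀·r / (1 − (1+r)^(−n)) = 8221.00·0.0175 / (1 − 1.0175^(−6)).
Denominator 1 − (1+r)^(−6) = 0.0988574583.
P = 143.868 / 0.0988574583 ≈ 1455.30.

€1,455.30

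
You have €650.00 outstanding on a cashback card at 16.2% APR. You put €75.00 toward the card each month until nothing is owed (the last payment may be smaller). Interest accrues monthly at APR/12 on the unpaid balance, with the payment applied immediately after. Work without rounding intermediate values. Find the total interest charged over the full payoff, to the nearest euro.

€46

Monthly rate r = 16.2%/12 = 1.35% = 0.0135.
Payoff takes n = ⌈−ln(1 − rB₀/P)/ln(1+r)⌉ = ⌈9.279⌉ = 10 payments; the last is €21.04.
Total paid = 9·€75.00 + €21.04 = €696.04.
Total interest = total paid − principal = €696.04 − €650.00 = €46.04.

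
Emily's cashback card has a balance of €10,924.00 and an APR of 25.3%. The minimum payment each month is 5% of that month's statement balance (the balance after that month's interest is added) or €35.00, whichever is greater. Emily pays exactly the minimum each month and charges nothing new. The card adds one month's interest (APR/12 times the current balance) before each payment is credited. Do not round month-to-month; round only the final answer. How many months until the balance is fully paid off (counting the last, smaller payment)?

117 months

Monthly rate r = 25.3%/12 = 2.10833% = 0.0210833.
While 5% of the post-interest balance exceeds €35.00, each month B ← (B·(1+r))·(1 − 0.05), i.e. B shrinks by the factor (1+r)·0.95 = 0.97003.
This holds for months 1–91. Entering month 92 the balance is €685.17; 5% of the post-interest balance is now below €35.00, so the flat €35.00 minimum applies from here.
From month 92 a fixed €35.00 at rate r clears €685.17 in 26 more payments. Total: 91 + 26 = 117 months.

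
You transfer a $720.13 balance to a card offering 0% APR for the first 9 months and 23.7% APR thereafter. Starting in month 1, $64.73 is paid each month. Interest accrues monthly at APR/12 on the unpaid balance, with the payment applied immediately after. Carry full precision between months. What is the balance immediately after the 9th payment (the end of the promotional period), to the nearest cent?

$137.56

Promo months 1–9 at r₀ = 0%/12 = 0; months 10+ at r₁ = 23.7%/12 = 0.01975.
After month 9 (no interest yet): B = $720.13 − 9·$64.73 = $137.56.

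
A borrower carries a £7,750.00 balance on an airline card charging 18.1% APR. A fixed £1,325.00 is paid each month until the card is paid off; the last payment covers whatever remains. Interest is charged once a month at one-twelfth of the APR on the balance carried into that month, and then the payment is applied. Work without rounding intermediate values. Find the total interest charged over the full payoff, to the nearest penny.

Monthly rate r = 18.1%/12 = 1.50833% = 0.0150833.
Payoff takes n = ⌈−ln(1 − rB₀/P)/ln(1+r)⌉ = ⌈6.169⌉ = 7 payments; the last is £225.84.
Total paid = 6·£1,325.00 + £225.84 = £8,175.84.
Total interest = total paid − principal = £8,175.84 − £7,750.00 = £425.84.

£425.84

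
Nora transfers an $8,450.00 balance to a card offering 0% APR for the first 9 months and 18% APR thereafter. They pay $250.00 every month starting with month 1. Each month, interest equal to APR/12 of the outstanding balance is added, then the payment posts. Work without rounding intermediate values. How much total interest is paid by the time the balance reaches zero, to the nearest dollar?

$1,612

Promo months 1–9 at r₀ = 0%/12 = 0; months 10+ at r₁ = 18%/12 = 0.015.
After month 9 (no interest yet): B = $8,450.00 − 9·$250.00 = $6,200.00.
Then at r₁ with $250.00/mo: n₂ = −ln(1 − r₁·B/P)/ln(1+r₁) ≈ 31.25 → 32 more payments.
Total paid = 40·$250.00 + $61.94 = $10,061.94; interest = $10,061.94 − $8,450.00 = $1,611.94.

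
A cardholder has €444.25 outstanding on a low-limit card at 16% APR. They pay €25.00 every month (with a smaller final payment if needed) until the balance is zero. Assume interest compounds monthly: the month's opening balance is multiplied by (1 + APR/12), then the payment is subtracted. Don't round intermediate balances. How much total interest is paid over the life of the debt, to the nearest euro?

€66

Monthly rate r = 16%/12 = 1.33333% = 0.0133333.
Payoff takes n = ⌈−ln(1 − rB₀/P)/ln(1+r)⌉ = ⌈20.416⌉ = 21 payments; the last is €10.43.
Total paid = 20·€25.00 + €10.43 = €510.43.
Total interest = total paid − principal = €510.43 − €444.25 = €66.18.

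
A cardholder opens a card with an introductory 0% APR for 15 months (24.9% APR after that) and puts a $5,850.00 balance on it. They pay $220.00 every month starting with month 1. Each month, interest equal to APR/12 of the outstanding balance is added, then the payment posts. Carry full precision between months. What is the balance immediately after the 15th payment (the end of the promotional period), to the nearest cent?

$2,550.00

Promo months 1–15 at r₀ = 0%/12 = 0; months 16+ at r₁ = 24.9%/12 = 0.02075.
After month 15 (no interest yet): B = $5,850.00 − 15·$220.00 = $2,550.00.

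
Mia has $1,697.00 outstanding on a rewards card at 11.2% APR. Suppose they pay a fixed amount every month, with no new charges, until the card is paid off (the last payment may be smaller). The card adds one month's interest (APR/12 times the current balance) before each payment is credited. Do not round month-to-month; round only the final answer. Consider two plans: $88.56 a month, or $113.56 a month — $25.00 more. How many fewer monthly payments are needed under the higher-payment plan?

5 fewer payments

Monthly rate r = 11.2%/12 = 0.933333% = 0.00933333.
At $88.56/mo: n = ⌈−ln(1 − rB₀/P)/ln(1+r)⌉ = 22 payments (last $18.70); total interest = total paid − $1,697.00 = $181.46.
At $113.56/mo: 17 payments (last $19.27); total interest $139.23.
Payments saved = 22 − 17 = 5.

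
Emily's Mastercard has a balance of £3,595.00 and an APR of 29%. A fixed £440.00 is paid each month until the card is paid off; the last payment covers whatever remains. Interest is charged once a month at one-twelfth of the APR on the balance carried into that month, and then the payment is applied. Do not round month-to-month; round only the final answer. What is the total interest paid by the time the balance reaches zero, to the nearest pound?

Monthly rate r = 29%/12 = 2.41667% = 0.0241667.
Payoff takes n = ⌈−ln(1 − rB₀/P)/ln(1+r)⌉ = ⌈9.212⌉ = 10 payments; the last is £93.95.
Total paid = 9·£440.00 + £93.95 = £4,053.95.
Total interest = total paid − principal = £4,053.95 − £3,595.00 = £458.95.

£459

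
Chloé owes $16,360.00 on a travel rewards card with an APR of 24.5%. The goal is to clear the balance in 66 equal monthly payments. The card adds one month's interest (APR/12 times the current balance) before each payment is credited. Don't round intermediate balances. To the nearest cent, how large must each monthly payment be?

Monthly rate r = 24.5%/12 = 2.04167% = 0.0204167.
Level-payment amortization: P = B₀·r / (1 − (1+r)^(−n)) = 16360.00·0.0204167 / (1 − 1.02042^(−66)).
Denominator 1 − (1+r)^(−66) = 0.736559747.
P = 334.017 / 0.736559747 ≈ 453.48.

$453.48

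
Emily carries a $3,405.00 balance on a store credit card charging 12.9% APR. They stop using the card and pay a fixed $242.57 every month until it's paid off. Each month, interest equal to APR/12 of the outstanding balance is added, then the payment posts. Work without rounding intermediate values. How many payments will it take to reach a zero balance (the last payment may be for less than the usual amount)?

Monthly rate r = 12.9%/12 = 1.075% = 0.01075.
Recurrence: B ← B·(1+r) − $242.57.
Month 1: interest $36.60; balance after payment $3,199.03.
Month 2: interest $34.39; balance after payment $2,990.85.
Closed form: n = −ln(1 − rB₀/P)/ln(1+r) = −ln(0.8491)/ln(1.01075) ≈ 15.298, so the balance reaches zero during payment 16.

16 payments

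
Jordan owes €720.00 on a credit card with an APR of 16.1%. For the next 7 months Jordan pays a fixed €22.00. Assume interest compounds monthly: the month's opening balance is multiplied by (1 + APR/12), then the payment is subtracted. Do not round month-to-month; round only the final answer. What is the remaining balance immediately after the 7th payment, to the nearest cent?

Monthly rate r = 16.1%/12 = 1.34167% = 0.0134167.
Each month: B ← B·(1+r) − €22.00.
Month 1: interest €9.66; balance after payment €707.66.
Month 2: interest €9.49; balance after payment €695.15.
Month 3: interest €9.33; balance after payment €682.48.
Month 4: interest €9.16; balance after payment €669.64.
Month 5: interest €8.98; balance after payment €656.62.
Month 6: interest €8.81; balance after payment €643.43.
Month 7: interest €8.63; balance after payment €630.06.

€630.06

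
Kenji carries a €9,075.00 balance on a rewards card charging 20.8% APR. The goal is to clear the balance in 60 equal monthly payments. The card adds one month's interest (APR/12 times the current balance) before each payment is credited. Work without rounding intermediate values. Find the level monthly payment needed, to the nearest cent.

Monthly rate r = 20.8%/12 = 1.73333% = 0.0173333.
Level-payment amortization: P = B₀·r / (1 − (1+r)^(−n)) = 9075.00·0.0173333 / (1 − 1.01733^(−60)).
Denominator 1 − (1+r)^(−60) = 0.643381781.
P = 157.3 / 0.643381781 ≈ 244.49.

€244.49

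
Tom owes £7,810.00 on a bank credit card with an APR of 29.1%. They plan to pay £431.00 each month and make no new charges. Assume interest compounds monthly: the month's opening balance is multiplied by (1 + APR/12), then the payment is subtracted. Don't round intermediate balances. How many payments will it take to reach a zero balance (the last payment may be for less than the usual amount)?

25 payments

Monthly rate r = 29.1%/12 = 2.425% = 0.02425.
Recurrence: B ← B·(1+r) − £431.00.
Month 1: interest £189.39; balance after payment £7,568.39.
Month 2: interest £183.53; balance after payment £7,320.93.
Closed form: n = −ln(1 − rB₀/P)/ln(1+r) = −ln(0.56057)/ln(1.02425) ≈ 24.156, so the balance reaches zero during payment 25.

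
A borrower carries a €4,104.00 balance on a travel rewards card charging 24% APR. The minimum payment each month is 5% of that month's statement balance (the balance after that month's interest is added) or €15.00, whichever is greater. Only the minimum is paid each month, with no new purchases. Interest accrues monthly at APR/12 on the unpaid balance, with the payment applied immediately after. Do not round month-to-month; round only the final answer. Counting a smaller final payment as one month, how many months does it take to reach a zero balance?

Monthly rate r = 24%/12 = 2% = 0.02.
While 5% of the post-interest balance exceeds €15.00, each month B ← (B·(1+r))·(1 − 0.05), i.e. B shrinks by the factor (1+r)·0.95 = 0.969.
This holds for months 1–84. Entering month 85 the balance is €291.34; 5% of the post-interest balance is now below €15.00, so the flat €15.00 minimum applies from here.
From month 85 a fixed €15.00 at rate r clears €291.34 in 25 more payments. Total: 84 + 25 = 109 months.

109 months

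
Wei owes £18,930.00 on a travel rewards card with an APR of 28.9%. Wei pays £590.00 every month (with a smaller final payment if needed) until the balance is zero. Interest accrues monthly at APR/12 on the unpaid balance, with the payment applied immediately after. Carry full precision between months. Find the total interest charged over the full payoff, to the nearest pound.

Monthly rate r = 28.9%/12 = 2.40833% = 0.0240833.
Payoff takes n = ⌈−ln(1 − rB₀/P)/ln(1+r)⌉ = ⌈62.254⌉ = 63 payments; the last is £151.28.
Total paid = 62·£590.00 + £151.28 = £36,731.28.
Total interest = total paid − principal = £36,731.28 − £18,930.00 = £17,801.28.

£17,801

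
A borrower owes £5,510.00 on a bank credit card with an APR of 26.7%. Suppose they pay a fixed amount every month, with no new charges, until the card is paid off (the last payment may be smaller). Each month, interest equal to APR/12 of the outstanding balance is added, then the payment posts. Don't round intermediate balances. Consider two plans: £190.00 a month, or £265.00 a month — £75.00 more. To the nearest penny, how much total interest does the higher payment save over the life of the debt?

Monthly rate r = 26.7%/12 = 2.225% = 0.02225.
At £190.00/mo: n = ⌈−ln(1 − rB₀/P)/ln(1+r)⌉ = 48 payments (last £17.93); total interest = total paid − £5,510.00 = £3,437.93.
At £265.00/mo: 29 payments (last £59.54); total interest £1,969.54.
Interest saved = £3,437.93 − £1,969.54 = £1,468.39.

£1,468.39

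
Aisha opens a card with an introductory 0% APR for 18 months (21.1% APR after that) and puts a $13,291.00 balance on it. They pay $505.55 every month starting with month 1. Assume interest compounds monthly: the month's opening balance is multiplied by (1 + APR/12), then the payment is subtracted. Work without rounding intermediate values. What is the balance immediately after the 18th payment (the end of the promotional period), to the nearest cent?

Promo months 1–18 at r₀ = 0%/12 = 0; months 19+ at r₁ = 21.1%/12 = 0.0175833.
After month 18 (no interest yet): B = $13,291.00 − 18·$505.55 = $4,191.10.

$4,191.10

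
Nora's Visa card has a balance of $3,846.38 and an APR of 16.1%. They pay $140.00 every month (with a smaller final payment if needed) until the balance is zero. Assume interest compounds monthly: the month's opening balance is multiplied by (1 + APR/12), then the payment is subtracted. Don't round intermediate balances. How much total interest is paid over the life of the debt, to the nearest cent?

$984.24

Monthly rate r = 16.1%/12 = 1.34167% = 0.0134167.
Payoff takes n = ⌈−ln(1 − rB₀/P)/ln(1+r)⌉ = ⌈34.503⌉ = 35 payments; the last is $70.62.
Total paid = 34·$140.00 + $70.62 = $4,830.62.
Total interest = total paid − principal = $4,830.62 − $3,846.38 = $984.24.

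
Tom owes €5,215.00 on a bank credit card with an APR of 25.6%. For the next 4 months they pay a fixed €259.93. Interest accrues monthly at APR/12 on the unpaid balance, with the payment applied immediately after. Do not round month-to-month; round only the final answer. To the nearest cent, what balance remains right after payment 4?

Monthly rate r = 25.6%/12 = 2.13333% = 0.0213333.
Each month: B ← B·(1+r) − €259.93.
Month 1: interest €111.25; balance after payment €5,066.32.
Month 2: interest €108.08; balance after payment €4,914.47.
Month 3: interest €104.84; balance after payment €4,759.39.
Month 4: interest €101.53; balance after payment €4,600.99.

€4,600.99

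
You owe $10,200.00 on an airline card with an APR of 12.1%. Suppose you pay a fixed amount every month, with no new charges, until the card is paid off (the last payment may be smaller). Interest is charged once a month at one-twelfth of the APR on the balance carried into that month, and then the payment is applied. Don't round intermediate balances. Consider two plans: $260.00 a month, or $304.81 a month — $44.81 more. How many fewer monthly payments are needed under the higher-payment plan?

Monthly rate r = 12.1%/12 = 1.00833% = 0.0100833.
At $260.00/mo: n = ⌈−ln(1 − rB₀/P)/ln(1+r)⌉ = 51 payments (last $47.86); total interest = total paid − $10,200.00 = $2,847.86.
At $304.81/mo: 42 payments (last $8.33); total interest $2,305.54.
Payments saved = 51 − 42 = 9.

9 fewer payments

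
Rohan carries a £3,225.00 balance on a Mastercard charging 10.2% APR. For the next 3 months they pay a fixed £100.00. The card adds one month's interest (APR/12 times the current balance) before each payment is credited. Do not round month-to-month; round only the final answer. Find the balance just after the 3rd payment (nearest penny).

Monthly rate r = 10.2%/12 = 0.85% = 0.0085.
Each month: B ← B·(1+r) − £100.00.
Month 1: interest £27.41; balance after payment £3,152.41.
Month 2: interest £26.80; balance after payment £3,079.21.
Month 3: interest £26.17; balance after payment £3,005.38.

£3,005.38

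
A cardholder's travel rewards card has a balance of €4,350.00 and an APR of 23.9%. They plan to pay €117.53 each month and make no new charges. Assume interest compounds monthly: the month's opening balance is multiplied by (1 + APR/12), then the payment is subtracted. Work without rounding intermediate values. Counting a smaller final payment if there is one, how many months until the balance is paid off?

Monthly rate r = 23.9%/12 = 1.99167% = 0.0199167.
Recurrence: B ← B·(1+r) − €117.53.
Month 1: interest €86.64; balance after payment €4,319.11.
Month 2: interest €86.02; balance after payment €4,287.60.
Closed form: n = −ln(1 − rB₀/P)/ln(1+r) = −ln(0.26285)/ln(1.01992) ≈ 67.754, so the balance reaches zero during payment 68.

68 months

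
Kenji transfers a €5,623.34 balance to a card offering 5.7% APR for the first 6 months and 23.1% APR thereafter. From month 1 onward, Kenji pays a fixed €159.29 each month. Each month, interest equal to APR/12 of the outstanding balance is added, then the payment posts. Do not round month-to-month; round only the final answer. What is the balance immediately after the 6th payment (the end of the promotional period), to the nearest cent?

€4,818.36

Promo months 1–6 at r₀ = 5.7%/12 = 0.00475; months 7+ at r₁ = 23.1%/12 = 0.01925.
After month 6: iterate B ← B·(1+r₀) − €159.29 for 6 months → €4,818.36.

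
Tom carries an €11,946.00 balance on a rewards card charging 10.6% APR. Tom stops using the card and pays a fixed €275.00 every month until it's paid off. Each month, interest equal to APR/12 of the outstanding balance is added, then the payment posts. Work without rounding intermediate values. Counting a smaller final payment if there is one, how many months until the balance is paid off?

56 payments

Monthly rate r = 10.6%/12 = 0.883333% = 0.00883333.
Recurrence: B ← B·(1+r) − €275.00.
Month 1: interest €105.52; balance after payment €11,776.52.
Month 2: interest €104.03; balance after payment €11,605.55.
Closed form: n = −ln(1 − rB₀/P)/ln(1+r) = −ln(0.61628)/ln(1.00883) ≈ 55.040, so the balance reaches zero during payment 56.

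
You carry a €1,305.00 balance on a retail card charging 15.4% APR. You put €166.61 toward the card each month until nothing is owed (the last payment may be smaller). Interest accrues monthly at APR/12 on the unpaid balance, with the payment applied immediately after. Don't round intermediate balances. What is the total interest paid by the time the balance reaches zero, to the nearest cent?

€79.38

Monthly rate r = 15.4%/12 = 1.28333% = 0.0128333.
Payoff takes n = ⌈−ln(1 − rB₀/P)/ln(1+r)⌉ = ⌈8.308⌉ = 9 payments; the last is €51.50.
Total paid = 8·€166.61 + €51.50 = €1,384.38.
Total interest = total paid − principal = €1,384.38 − €1,305.00 = €79.38.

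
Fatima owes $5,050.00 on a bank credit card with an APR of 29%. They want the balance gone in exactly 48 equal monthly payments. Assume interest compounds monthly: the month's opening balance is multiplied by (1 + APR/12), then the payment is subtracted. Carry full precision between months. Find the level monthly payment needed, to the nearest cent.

$178.90

Monthly rate r = 29%/12 = 2.41667% = 0.0241667.
Level-payment amortization: P = B₀·r / (1 − (1+r)^(−n)) = 5050.00·0.0241667 / (1 − 1.02417^(−48)).
Denominator 1 − (1+r)^(−48) = 0.682159356.
P = 122.042 / 0.682159356 ≈ 178.90.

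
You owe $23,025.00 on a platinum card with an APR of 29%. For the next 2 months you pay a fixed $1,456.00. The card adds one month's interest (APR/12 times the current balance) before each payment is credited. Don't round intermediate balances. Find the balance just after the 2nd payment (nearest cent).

$21,204.14

Monthly rate r = 29%/12 = 2.41667% = 0.0241667.
Each month: B ← B·(1+r) − $1,456.00.
Month 1: interest $556.44; balance after payment $22,125.44.
Month 2: interest $534.70; balance after payment $21,204.14.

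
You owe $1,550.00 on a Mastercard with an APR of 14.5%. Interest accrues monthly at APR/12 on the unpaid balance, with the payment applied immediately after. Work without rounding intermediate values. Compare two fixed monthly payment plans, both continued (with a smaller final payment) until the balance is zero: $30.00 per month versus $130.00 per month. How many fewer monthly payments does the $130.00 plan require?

Monthly rate r = 14.5%/12 = 1.20833% = 0.0120833.
At $30.00/mo: n = ⌈−ln(1 − rB₀/P)/ln(1+r)⌉ = 82 payments (last $15.27); total interest = total paid − $1,550.00 = $895.27.
At $130.00/mo: 13 payments (last $123.82); total interest $133.82.
Payments saved = 82 − 13 = 69.

69 fewer payments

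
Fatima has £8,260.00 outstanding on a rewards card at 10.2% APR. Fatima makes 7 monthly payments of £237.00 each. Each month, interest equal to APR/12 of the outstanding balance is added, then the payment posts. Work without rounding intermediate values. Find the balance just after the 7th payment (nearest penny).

Monthly rate r = 10.2%/12 = 0.85% = 0.0085.
Each month: B ← B·(1+r) − £237.00.
Month 1: interest £70.21; balance after payment £8,093.21.
Month 2: interest £68.79; balance after payment £7,925.00.
Month 3: interest £67.36; balance after payment £7,755.36.
Month 4: interest £65.92; balance after payment £7,584.29.
Month 5: interest £64.47; balance after payment £7,411.75.
Month 6: interest £63.00; balance after payment £7,237.75.
Month 7: interest £61.52; balance after payment £7,062.27.

£7,062.27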